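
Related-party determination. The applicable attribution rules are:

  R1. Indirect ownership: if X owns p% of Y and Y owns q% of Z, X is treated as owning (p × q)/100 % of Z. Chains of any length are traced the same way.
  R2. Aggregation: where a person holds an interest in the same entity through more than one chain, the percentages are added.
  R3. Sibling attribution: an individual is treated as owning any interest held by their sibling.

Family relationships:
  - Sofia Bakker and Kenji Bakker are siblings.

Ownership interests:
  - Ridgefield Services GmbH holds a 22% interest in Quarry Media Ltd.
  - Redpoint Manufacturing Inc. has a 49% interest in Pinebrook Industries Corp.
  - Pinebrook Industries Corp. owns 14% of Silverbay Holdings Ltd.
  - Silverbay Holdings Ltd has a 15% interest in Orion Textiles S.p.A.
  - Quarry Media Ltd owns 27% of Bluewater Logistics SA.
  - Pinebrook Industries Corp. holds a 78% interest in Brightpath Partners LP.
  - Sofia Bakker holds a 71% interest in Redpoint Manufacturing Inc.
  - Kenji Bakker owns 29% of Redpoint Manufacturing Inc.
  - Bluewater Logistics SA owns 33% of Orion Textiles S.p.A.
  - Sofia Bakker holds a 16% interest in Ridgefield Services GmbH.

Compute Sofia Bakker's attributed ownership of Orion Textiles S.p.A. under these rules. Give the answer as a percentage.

1.342632%

By sibling attribution (R3), Sofia Bakker is treated as also owning Kenji Bakker's interest in Redpoint Manufacturing Inc, giving 71% + 29% = 100%.
Chain via Redpoint Manufacturing Inc. → Pinebrook Industries Corp. → Silverbay Holdings Ltd (R1): 100% × 49% × 14% × 15% = 1.029% of Orion Textiles S.p.A.
Chain via Ridgefield Services GmbH → Quarry Media Ltd → Bluewater Logistics SA (R1): 16% × 22% × 27% × 33% = 0.313632% of Orion Textiles S.p.A.
Aggregating (R2): 1.029% + 0.313632% = 1.342632%.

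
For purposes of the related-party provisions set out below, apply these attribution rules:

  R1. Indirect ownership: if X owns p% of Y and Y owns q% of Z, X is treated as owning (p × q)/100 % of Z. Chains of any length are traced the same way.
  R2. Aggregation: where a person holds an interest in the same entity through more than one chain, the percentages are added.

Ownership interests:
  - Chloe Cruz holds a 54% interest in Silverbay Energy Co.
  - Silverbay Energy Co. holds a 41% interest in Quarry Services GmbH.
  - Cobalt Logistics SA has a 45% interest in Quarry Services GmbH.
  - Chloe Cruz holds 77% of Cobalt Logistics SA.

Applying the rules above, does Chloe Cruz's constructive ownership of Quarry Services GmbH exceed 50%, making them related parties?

Chain via Cobalt Logistics SA (R1): 77% × 45% = 34.65% of Quarry Services GmbH.
Chain via Silverbay Energy Co. (R1): 54% × 41% = 22.14% of Quarry Services GmbH.
Aggregating (R2): 34.65% + 22.14% = 56.79%.
56.79% exceeds the 50% threshold, so Chloe is a related party to Quarry Services GmbH.

Yes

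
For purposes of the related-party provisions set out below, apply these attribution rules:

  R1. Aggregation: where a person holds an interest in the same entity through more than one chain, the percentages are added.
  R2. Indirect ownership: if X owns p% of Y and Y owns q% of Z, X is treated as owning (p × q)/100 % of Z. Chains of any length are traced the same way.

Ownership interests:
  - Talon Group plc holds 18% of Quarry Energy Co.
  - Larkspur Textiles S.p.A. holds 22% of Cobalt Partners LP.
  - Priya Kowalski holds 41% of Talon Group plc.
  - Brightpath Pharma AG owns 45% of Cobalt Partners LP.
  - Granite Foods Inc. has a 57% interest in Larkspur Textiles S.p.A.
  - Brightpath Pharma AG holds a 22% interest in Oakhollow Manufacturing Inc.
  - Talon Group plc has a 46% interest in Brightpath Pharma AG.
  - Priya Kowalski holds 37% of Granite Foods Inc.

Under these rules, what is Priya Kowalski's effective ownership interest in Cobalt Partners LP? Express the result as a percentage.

13.1268%

Chain via Granite Foods Inc. → Larkspur Textiles S.p.A. (R2): 37% × 57% × 22% = 4.6398% of Cobalt Partners LP.
Chain via Talon Group plc → Brightpath Pharma AG (R2): 41% × 46% × 45% = 8.487% of Cobalt Partners LP.
Aggregating (R1): 4.6398% + 8.487% = 13.1268%.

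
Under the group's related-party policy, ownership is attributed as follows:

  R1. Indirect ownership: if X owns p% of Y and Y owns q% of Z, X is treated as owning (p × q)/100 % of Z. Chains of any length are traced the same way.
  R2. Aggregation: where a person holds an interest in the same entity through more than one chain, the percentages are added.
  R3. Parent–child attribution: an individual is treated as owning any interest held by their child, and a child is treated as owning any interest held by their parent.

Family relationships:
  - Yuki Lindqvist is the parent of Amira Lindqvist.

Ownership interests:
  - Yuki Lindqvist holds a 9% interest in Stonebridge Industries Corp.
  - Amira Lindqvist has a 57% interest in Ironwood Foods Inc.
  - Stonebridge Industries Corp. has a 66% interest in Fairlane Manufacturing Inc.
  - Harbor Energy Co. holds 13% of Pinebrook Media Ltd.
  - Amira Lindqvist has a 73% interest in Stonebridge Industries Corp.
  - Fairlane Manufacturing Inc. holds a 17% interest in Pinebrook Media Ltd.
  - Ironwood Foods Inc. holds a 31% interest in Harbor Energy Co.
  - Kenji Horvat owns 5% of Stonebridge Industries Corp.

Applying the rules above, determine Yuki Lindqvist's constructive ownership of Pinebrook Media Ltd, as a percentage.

By parent–child attribution (R3), Yuki Lindqvist is treated as also owning Amira Lindqvist's interest in Stonebridge Industries Corp, giving 9% + 73% = 82%.
By parent–child attribution (R3), Yuki Lindqvist is treated as owning Amira Lindqvist's 57% interest in Ironwood Foods Inc.
Chain via Stonebridge Industries Corp. → Fairlane Manufacturing Inc. (R1): 82% × 66% × 17% = 9.2004% of Pinebrook Media Ltd.
Chain via Ironwood Foods Inc. → Harbor Energy Co. (R1): 57% × 31% × 13% = 2.2971% of Pinebrook Media Ltd.
Aggregating (R2): 9.2004% + 2.2971% = 11.4975%.

11.4975%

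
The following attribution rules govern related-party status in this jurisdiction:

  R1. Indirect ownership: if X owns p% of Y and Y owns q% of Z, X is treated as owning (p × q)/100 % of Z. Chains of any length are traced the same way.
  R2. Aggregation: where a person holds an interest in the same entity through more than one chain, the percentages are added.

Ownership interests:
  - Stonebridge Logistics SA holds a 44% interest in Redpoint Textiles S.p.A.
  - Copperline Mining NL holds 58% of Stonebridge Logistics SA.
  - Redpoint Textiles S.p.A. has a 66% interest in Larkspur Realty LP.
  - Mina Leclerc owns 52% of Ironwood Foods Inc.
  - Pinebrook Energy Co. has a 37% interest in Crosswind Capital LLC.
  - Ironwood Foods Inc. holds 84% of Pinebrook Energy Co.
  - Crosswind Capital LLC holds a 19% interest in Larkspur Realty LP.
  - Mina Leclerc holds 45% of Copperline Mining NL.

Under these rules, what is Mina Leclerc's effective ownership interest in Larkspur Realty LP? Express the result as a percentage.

10.650144%

Chain via Copperline Mining NL → Stonebridge Logistics SA → Redpoint Textiles S.p.A. (R1): 45% × 58% × 44% × 66% = 7.57944% of Larkspur Realty LP.
Chain via Ironwood Foods Inc. → Pinebrook Energy Co. → Crosswind Capital LLC (R1): 52% × 84% × 37% × 19% = 3.070704% of Larkspur Realty LP.
Aggregating (R2): 7.57944% + 3.070704% = 10.650144%.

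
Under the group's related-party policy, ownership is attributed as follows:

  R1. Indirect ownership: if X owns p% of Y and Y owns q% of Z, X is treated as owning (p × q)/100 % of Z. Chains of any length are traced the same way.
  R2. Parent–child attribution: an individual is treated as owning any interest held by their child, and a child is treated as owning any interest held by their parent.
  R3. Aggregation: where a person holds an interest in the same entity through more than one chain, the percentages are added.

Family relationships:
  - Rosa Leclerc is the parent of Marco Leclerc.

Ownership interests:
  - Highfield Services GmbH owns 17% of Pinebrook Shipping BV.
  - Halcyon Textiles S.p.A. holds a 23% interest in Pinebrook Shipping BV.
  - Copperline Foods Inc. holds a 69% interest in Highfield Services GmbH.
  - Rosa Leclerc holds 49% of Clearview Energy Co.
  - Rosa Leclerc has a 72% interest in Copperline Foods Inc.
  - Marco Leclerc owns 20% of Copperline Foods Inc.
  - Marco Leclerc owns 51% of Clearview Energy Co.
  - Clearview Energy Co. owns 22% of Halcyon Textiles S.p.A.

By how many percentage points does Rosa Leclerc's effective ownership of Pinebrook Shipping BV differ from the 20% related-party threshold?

By parent–child attribution (R2), Rosa Leclerc is treated as also owning Marco Leclerc's interest in Clearview Energy Co, giving 49% + 51% = 100%.
By parent–child attribution (R2), Rosa Leclerc is treated as also owning Marco Leclerc's interest in Copperline Foods Inc, giving 72% + 20% = 92%.
Chain via Clearview Energy Co. → Halcyon Textiles S.p.A. (R1): 100% × 22% × 23% = 5.06% of Pinebrook Shipping BV.
Chain via Copperline Foods Inc. → Highfield Services GmbH (R1): 92% × 69% × 17% = 10.7916% of Pinebrook Shipping BV.
Aggregating (R3): 5.06% + 10.7916% = 15.8516%.
15.8516% falls short of the 20% threshold by 4.1484 percentage points.

4.1484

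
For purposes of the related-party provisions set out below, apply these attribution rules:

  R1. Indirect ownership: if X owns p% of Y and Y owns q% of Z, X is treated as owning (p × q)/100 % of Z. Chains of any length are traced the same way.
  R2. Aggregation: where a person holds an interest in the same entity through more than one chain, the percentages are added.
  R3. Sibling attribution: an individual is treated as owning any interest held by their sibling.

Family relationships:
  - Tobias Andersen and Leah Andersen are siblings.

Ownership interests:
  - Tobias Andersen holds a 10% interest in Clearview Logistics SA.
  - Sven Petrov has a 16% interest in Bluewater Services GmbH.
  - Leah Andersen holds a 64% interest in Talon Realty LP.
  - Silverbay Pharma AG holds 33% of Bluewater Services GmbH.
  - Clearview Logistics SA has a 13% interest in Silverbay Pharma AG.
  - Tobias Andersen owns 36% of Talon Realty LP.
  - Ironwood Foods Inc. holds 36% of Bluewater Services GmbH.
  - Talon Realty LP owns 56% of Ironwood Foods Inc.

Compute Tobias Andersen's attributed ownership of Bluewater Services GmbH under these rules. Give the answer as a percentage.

20.589%

By sibling attribution (R3), Tobias Andersen is treated as also owning Leah Andersen's interest in Talon Realty LP, giving 36% + 64% = 100%.
Chain via Talon Realty LP → Ironwood Foods Inc. (R1): 100% × 56% × 36% = 20.16% of Bluewater Services GmbH.
Chain via Clearview Logistics SA → Silverbay Pharma AG (R1): 10% × 13% × 33% = 0.429% of Bluewater Services GmbH.
Aggregating (R2): 20.16% + 0.429% = 20.589%.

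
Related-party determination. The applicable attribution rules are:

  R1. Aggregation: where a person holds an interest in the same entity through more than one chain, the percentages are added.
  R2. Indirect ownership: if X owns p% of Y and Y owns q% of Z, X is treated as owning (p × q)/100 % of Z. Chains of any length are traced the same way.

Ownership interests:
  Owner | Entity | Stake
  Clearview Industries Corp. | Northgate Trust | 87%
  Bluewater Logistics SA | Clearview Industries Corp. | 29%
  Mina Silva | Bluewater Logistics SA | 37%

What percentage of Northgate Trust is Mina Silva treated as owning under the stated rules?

Chain via Bluewater Logistics SA → Clearview Industries Corp. (R2): 37% × 29% × 87% = 9.3351% of Northgate Trust.

9.3351%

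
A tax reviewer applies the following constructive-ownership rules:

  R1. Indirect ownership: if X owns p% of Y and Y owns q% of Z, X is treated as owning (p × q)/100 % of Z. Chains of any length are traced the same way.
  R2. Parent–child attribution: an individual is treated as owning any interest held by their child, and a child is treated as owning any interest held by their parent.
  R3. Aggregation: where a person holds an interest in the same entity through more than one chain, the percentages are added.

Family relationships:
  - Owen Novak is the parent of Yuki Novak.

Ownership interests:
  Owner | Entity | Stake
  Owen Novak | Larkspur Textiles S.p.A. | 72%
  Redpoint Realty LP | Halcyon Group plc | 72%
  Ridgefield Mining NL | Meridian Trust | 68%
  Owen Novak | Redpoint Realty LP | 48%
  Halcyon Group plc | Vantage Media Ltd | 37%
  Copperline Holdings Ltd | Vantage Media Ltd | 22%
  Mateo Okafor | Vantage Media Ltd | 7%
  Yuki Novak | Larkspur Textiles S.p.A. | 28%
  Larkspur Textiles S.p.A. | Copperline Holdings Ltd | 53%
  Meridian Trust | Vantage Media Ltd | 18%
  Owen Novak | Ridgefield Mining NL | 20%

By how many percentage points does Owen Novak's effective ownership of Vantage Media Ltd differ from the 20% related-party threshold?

By parent–child attribution (R2), Owen Novak is treated as also owning Yuki Novak's interest in Larkspur Textiles S.p.A, giving 72% + 28% = 100%.
Chain via Redpoint Realty LP → Halcyon Group plc (R1): 48% × 72% × 37% = 12.7872% of Vantage Media Ltd.
Chain via Larkspur Textiles S.p.A. → Copperline Holdings Ltd (R1): 100% × 53% × 22% = 11.66% of Vantage Media Ltd.
Chain via Ridgefield Mining NL → Meridian Trust (R1): 20% × 68% × 18% = 2.448% of Vantage Media Ltd.
Aggregating (R3): 12.7872% + 11.66% + 2.448% = 26.8952%.
26.8952% exceeds the 20% threshold by 6.8952 percentage points.

6.8952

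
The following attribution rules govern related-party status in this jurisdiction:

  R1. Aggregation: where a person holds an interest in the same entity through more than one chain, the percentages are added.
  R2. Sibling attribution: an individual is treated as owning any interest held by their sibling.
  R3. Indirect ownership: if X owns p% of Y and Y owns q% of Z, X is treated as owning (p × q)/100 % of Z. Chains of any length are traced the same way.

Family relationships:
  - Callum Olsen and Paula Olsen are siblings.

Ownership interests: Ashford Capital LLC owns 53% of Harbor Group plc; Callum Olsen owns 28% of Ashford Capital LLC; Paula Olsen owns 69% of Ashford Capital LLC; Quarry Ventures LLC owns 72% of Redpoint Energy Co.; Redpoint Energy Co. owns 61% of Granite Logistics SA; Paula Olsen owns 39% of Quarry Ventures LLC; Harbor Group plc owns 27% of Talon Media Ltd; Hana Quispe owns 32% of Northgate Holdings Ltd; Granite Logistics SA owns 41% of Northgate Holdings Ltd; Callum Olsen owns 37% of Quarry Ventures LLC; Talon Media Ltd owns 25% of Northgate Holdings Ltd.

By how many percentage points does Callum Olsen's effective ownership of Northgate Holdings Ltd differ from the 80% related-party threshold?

62.844353

By sibling attribution (R2), Callum Olsen is treated as also owning Paula Olsen's interest in Quarry Ventures LLC, giving 37% + 39% = 76%.
By sibling attribution (R2), Callum Olsen is treated as also owning Paula Olsen's interest in Ashford Capital LLC, giving 28% + 69% = 97%.
Chain via Quarry Ventures LLC → Redpoint Energy Co. → Granite Logistics SA (R3): 76% × 72% × 61% × 41% = 13.685472% of Northgate Holdings Ltd.
Chain via Ashford Capital LLC → Harbor Group plc → Talon Media Ltd (R3): 97% × 53% × 27% × 25% = 3.470175% of Northgate Holdings Ltd.
Aggregating (R1): 13.685472% + 3.470175% = 17.155647%.
17.155647% falls short of the 80% threshold by 62.844353 percentage points.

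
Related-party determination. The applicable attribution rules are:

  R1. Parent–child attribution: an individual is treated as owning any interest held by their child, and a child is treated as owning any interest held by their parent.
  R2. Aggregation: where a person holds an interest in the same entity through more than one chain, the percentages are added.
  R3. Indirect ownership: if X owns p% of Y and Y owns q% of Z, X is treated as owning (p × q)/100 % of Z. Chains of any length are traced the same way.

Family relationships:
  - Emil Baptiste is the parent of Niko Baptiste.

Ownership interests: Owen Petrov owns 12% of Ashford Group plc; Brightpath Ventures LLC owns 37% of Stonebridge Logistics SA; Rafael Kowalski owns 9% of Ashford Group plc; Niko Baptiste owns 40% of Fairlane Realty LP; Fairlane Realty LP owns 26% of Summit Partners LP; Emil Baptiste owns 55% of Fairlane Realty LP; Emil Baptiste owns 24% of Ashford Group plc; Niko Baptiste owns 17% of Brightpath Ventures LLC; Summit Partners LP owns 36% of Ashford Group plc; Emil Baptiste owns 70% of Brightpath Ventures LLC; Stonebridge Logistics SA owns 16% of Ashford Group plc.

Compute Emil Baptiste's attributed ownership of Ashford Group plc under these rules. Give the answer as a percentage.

By parent–child attribution (R1), Emil Baptiste is treated as also owning Niko Baptiste's interest in Brightpath Ventures LLC, giving 70% + 17% = 87%.
By parent–child attribution (R1), Emil Baptiste is treated as also owning Niko Baptiste's interest in Fairlane Realty LP, giving 55% + 40% = 95%.
Chain via Brightpath Ventures LLC → Stonebridge Logistics SA (R3): 87% × 37% × 16% = 5.1504% of Ashford Group plc.
Chain via Fairlane Realty LP → Summit Partners LP (R3): 95% × 26% × 36% = 8.892% of Ashford Group plc.
Direct interest in Ashford Group plc: 24%.
Aggregating (R2): 5.1504% + 8.892% + 24% = 38.0424%.

38.0424%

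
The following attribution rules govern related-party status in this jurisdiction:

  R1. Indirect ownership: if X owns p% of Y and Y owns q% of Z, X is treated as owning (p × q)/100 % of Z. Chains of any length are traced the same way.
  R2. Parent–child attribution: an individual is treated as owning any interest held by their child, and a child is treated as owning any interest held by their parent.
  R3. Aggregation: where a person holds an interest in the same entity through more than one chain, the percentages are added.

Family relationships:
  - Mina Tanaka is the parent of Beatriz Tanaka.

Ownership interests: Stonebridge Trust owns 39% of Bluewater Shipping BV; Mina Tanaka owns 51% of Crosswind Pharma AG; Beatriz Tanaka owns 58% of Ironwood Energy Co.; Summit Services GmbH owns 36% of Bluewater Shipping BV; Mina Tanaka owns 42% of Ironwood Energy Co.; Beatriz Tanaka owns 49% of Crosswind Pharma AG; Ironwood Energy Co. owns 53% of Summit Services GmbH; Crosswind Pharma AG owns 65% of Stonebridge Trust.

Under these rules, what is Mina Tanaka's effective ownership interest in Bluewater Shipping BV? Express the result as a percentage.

By parent–child attribution (R2), Mina Tanaka is treated as also owning Beatriz Tanaka's interest in Ironwood Energy Co, giving 42% + 58% = 100%.
By parent–child attribution (R2), Mina Tanaka is treated as also owning Beatriz Tanaka's interest in Crosswind Pharma AG, giving 51% + 49% = 100%.
Chain via Ironwood Energy Co. → Summit Services GmbH (R1): 100% × 53% × 36% = 19.08% of Bluewater Shipping BV.
Chain via Crosswind Pharma AG → Stonebridge Trust (R1): 100% × 65% × 39% = 25.35% of Bluewater Shipping BV.
Aggregating (R3): 19.08% + 25.35% = 44.43%.

44.43%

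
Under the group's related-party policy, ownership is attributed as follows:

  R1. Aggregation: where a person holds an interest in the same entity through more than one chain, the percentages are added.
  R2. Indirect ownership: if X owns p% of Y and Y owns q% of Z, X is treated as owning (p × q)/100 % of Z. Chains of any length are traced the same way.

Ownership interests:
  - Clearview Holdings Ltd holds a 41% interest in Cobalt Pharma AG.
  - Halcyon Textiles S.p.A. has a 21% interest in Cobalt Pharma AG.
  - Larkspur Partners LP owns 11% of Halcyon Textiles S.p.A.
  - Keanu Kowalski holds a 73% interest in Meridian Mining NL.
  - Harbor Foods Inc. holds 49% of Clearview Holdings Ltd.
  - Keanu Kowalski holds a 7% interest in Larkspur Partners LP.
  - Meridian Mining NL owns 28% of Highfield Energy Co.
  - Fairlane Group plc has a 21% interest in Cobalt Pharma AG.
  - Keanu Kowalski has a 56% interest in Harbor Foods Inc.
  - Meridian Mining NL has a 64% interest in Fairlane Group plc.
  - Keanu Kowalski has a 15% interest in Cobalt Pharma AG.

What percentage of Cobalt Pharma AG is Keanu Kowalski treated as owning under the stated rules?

Chain via Larkspur Partners LP → Halcyon Textiles S.p.A. (R2): 7% × 11% × 21% = 0.1617% of Cobalt Pharma AG.
Chain via Meridian Mining NL → Fairlane Group plc (R2): 73% × 64% × 21% = 9.8112% of Cobalt Pharma AG.
Chain via Harbor Foods Inc. → Clearview Holdings Ltd (R2): 56% × 49% × 41% = 11.2504% of Cobalt Pharma AG.
Direct interest in Cobalt Pharma AG: 15%.
Aggregating (R1): 0.1617% + 9.8112% + 11.2504% + 15% = 36.2233%.

36.2233%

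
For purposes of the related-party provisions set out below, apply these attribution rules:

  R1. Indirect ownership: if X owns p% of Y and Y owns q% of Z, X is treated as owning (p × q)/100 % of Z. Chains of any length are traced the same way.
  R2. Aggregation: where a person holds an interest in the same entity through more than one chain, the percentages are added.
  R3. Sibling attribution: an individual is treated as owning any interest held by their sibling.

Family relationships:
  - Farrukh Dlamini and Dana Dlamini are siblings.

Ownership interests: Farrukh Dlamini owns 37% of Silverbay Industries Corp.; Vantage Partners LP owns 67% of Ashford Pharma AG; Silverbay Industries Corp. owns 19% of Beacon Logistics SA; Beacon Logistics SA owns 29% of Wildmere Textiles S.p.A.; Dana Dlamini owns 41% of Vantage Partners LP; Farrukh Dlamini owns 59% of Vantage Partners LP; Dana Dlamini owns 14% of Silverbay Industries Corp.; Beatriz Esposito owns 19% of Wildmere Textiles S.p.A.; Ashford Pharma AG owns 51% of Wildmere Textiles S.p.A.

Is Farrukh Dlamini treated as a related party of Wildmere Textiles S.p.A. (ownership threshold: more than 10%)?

Yes

By sibling attribution (R3), Farrukh Dlamini is treated as also owning Dana Dlamini's interest in Vantage Partners LP, giving 59% + 41% = 100%.
By sibling attribution (R3), Farrukh Dlamini is treated as also owning Dana Dlamini's interest in Silverbay Industries Corp, giving 37% + 14% = 51%.
Chain via Vantage Partners LP → Ashford Pharma AG (R1): 100% × 67% × 51% = 34.17% of Wildmere Textiles S.p.A.
Chain via Silverbay Industries Corp. → Beacon Logistics SA (R1): 51% × 19% × 29% = 2.8101% of Wildmere Textiles S.p.A.
Aggregating (R2): 34.17% + 2.8101% = 36.9801%.
36.9801% exceeds the 10% threshold, so Farrukh is a related party to Wildmere Textiles S.p.A.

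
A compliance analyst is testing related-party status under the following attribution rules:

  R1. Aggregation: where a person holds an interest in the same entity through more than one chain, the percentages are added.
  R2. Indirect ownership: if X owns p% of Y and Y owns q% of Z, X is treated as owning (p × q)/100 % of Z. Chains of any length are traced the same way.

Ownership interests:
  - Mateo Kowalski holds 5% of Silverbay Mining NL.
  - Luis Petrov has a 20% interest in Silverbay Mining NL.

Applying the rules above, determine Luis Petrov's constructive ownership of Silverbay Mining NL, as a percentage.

Direct interest in Silverbay Mining NL: 20%.

20%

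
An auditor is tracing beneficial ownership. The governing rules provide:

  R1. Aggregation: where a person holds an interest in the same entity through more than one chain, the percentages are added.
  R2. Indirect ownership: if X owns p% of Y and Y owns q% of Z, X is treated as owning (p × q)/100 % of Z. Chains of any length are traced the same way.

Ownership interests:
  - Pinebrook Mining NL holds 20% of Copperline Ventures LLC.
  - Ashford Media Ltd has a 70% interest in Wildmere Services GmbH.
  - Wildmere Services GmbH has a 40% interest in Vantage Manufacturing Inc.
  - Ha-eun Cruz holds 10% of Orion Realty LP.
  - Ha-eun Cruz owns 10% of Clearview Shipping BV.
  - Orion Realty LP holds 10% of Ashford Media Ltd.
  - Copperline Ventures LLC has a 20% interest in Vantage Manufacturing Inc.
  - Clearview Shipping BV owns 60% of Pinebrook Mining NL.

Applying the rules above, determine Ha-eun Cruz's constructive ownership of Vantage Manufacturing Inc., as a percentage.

0.52%

Chain via Orion Realty LP → Ashford Media Ltd → Wildmere Services GmbH (R2): 10% × 10% × 70% × 40% = 0.28% of Vantage Manufacturing Inc.
Chain via Clearview Shipping BV → Pinebrook Mining NL → Copperline Ventures LLC (R2): 10% × 60% × 20% × 20% = 0.24% of Vantage Manufacturing Inc.
Aggregating (R1): 0.28% + 0.24% = 0.52%.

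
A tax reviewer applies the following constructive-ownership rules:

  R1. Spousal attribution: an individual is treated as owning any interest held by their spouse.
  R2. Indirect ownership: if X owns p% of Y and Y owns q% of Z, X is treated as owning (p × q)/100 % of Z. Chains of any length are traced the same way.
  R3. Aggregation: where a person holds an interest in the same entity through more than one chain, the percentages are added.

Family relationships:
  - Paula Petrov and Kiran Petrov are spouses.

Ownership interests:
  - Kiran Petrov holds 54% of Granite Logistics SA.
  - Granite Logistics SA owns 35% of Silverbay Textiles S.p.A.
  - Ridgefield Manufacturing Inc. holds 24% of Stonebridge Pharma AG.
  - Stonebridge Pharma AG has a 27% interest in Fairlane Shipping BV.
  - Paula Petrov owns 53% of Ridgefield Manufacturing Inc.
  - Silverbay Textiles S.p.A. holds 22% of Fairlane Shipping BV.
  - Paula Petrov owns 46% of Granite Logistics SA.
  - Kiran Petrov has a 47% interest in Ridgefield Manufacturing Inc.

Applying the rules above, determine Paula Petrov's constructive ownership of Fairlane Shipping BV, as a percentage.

14.18%

By spousal attribution (R1), Paula Petrov is treated as also owning Kiran Petrov's interest in Granite Logistics SA, giving 46% + 54% = 100%.
By spousal attribution (R1), Paula Petrov is treated as also owning Kiran Petrov's interest in Ridgefield Manufacturing Inc, giving 53% + 47% = 100%.
Chain via Granite Logistics SA → Silverbay Textiles S.p.A. (R2): 100% × 35% × 22% = 7.7% of Fairlane Shipping BV.
Chain via Ridgefield Manufacturing Inc. → Stonebridge Pharma AG (R2): 100% × 24% × 27% = 6.48% of Fairlane Shipping BV.
Aggregating (R3): 7.7% + 6.48% = 14.18%.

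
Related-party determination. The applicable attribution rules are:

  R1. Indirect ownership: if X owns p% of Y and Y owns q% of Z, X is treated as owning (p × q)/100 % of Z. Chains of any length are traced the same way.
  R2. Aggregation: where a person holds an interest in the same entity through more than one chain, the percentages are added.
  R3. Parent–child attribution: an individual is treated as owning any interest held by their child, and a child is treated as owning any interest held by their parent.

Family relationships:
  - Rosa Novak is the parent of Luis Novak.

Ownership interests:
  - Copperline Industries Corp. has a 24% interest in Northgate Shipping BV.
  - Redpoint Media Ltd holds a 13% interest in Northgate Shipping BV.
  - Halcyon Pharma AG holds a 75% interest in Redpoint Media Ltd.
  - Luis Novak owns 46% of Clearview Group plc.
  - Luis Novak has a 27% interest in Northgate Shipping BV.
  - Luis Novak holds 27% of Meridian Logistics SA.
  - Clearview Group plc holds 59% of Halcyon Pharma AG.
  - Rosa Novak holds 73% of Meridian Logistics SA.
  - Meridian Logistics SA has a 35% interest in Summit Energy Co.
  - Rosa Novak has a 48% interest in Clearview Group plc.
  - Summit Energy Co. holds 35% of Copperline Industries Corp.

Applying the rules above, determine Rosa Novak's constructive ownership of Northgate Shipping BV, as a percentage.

By parent–child attribution (R3), Rosa Novak is treated as also owning Luis Novak's interest in Meridian Logistics SA, giving 73% + 27% = 100%.
By parent–child attribution (R3), Rosa Novak is treated as also owning Luis Novak's interest in Clearview Group plc, giving 48% + 46% = 94%.
By parent–child attribution (R3), Rosa Novak is treated as owning Luis Novak's 27% interest in Northgate Shipping BV.
Chain via Meridian Logistics SA → Summit Energy Co. → Copperline Industries Corp. (R1): 100% × 35% × 35% × 24% = 2.94% of Northgate Shipping BV.
Chain via Clearview Group plc → Halcyon Pharma AG → Redpoint Media Ltd (R1): 94% × 59% × 75% × 13% = 5.40735% of Northgate Shipping BV.
Direct interest in Northgate Shipping BV: 27%.
Aggregating (R2): 2.94% + 5.40735% + 27% = 35.34735%.

35.34735%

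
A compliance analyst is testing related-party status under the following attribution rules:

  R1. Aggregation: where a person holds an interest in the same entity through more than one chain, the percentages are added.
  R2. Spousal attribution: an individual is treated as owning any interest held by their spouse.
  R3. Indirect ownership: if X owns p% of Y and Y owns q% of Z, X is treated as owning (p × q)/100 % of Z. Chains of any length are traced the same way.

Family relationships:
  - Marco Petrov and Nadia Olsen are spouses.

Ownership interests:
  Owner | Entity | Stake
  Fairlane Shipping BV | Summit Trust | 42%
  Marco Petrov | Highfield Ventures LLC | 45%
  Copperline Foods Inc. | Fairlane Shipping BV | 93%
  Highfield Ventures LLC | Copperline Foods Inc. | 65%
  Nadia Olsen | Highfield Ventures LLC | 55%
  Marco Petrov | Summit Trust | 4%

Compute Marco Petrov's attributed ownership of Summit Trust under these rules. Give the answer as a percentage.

29.389%

By spousal attribution (R2), Marco Petrov is treated as also owning Nadia Olsen's interest in Highfield Ventures LLC, giving 45% + 55% = 100%.
Chain via Highfield Ventures LLC → Copperline Foods Inc. → Fairlane Shipping BV (R3): 100% × 65% × 93% × 42% = 25.389% of Summit Trust.
Direct interest in Summit Trust: 4%.
Aggregating (R1): 25.389% + 4% = 29.389%.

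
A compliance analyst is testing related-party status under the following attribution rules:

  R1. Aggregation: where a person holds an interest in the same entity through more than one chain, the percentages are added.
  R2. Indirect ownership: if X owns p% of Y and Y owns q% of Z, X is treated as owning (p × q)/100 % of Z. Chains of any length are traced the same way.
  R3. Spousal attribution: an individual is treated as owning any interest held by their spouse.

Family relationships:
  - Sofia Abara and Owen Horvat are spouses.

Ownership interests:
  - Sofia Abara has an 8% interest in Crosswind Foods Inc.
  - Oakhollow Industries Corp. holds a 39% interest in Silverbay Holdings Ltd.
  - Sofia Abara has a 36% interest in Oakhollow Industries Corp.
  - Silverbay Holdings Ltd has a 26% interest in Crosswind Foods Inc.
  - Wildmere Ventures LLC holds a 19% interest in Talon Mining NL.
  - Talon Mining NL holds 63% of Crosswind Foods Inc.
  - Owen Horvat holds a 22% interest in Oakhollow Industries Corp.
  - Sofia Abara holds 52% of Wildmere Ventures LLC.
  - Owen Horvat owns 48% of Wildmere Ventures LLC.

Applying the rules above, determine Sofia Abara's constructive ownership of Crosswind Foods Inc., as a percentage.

25.8512%

By spousal attribution (R3), Sofia Abara is treated as also owning Owen Horvat's interest in Oakhollow Industries Corp, giving 36% + 22% = 58%.
By spousal attribution (R3), Sofia Abara is treated as also owning Owen Horvat's interest in Wildmere Ventures LLC, giving 52% + 48% = 100%.
Chain via Oakhollow Industries Corp. → Silverbay Holdings Ltd (R2): 58% × 39% × 26% = 5.8812% of Crosswind Foods Inc.
Chain via Wildmere Ventures LLC → Talon Mining NL (R2): 100% × 19% × 63% = 11.97% of Crosswind Foods Inc.
Direct interest in Crosswind Foods Inc: 8%.
Aggregating (R1): 5.8812% + 11.97% + 8% = 25.8512%.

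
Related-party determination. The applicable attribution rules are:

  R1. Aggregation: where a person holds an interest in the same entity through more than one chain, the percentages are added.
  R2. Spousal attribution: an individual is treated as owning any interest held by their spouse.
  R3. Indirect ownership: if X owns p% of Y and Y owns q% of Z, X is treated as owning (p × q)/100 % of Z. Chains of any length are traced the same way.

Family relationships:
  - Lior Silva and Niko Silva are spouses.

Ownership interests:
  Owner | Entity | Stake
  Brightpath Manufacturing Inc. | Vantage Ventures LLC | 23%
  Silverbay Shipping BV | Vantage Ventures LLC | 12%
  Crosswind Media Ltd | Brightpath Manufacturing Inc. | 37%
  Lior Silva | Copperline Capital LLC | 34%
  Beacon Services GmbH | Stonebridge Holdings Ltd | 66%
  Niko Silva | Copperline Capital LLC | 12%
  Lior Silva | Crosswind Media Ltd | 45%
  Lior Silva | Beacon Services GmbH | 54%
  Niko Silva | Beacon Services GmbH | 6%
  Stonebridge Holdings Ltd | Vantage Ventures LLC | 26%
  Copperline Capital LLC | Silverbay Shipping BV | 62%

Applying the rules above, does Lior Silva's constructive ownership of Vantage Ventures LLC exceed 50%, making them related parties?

By spousal attribution (R2), Lior Silva is treated as also owning Niko Silva's interest in Copperline Capital LLC, giving 34% + 12% = 46%.
By spousal attribution (R2), Lior Silva is treated as also owning Niko Silva's interest in Beacon Services GmbH, giving 54% + 6% = 60%.
Chain via Copperline Capital LLC → Silverbay Shipping BV (R3): 46% × 62% × 12% = 3.4224% of Vantage Ventures LLC.
Chain via Beacon Services GmbH → Stonebridge Holdings Ltd (R3): 60% × 66% × 26% = 10.296% of Vantage Ventures LLC.
Chain via Crosswind Media Ltd → Brightpath Manufacturing Inc. (R3): 45% × 37% × 23% = 3.8295% of Vantage Ventures LLC.
Aggregating (R1): 3.4224% + 10.296% + 3.8295% = 17.5479%.
17.5479% does not exceed the 50% threshold, so Lior is not a related party to Vantage Ventures LLC.

No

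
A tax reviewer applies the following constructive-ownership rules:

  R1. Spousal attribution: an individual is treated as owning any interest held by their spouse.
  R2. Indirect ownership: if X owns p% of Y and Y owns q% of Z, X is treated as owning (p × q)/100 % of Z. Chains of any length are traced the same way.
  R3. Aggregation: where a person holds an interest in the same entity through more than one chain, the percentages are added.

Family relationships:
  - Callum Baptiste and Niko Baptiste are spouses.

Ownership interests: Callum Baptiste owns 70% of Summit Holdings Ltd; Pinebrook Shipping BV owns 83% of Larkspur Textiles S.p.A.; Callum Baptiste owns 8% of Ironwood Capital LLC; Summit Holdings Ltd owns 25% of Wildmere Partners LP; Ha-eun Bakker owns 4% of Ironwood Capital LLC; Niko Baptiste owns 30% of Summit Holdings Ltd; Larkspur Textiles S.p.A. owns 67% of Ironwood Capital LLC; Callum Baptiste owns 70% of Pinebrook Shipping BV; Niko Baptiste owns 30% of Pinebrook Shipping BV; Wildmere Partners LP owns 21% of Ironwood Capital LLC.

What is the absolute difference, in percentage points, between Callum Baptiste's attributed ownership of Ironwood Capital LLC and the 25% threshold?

By spousal attribution (R1), Callum Baptiste is treated as also owning Niko Baptiste's interest in Summit Holdings Ltd, giving 70% + 30% = 100%.
By spousal attribution (R1), Callum Baptiste is treated as also owning Niko Baptiste's interest in Pinebrook Shipping BV, giving 70% + 30% = 100%.
Chain via Summit Holdings Ltd → Wildmere Partners LP (R2): 100% × 25% × 21% = 5.25% of Ironwood Capital LLC.
Chain via Pinebrook Shipping BV → Larkspur Textiles S.p.A. (R2): 100% × 83% × 67% = 55.61% of Ironwood Capital LLC.
Direct interest in Ironwood Capital LLC: 8%.
Aggregating (R3): 5.25% + 55.61% + 8% = 68.86%.
68.86% exceeds the 25% threshold by 43.86 percentage points.

43.86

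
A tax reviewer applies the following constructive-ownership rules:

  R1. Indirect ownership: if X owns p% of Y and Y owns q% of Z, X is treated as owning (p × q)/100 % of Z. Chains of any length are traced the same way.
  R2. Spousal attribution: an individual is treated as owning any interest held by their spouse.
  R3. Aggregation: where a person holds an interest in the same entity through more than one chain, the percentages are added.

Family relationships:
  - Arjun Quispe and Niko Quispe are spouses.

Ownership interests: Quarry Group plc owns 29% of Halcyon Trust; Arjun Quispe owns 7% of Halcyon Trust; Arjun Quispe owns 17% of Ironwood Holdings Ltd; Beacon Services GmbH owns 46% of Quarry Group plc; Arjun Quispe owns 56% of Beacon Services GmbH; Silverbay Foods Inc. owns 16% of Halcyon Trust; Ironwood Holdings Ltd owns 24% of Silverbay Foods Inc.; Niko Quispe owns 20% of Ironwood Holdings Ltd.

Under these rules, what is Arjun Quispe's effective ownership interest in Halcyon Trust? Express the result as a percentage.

By spousal attribution (R2), Arjun Quispe is treated as also owning Niko Quispe's interest in Ironwood Holdings Ltd, giving 17% + 20% = 37%.
Chain via Ironwood Holdings Ltd → Silverbay Foods Inc. (R1): 37% × 24% × 16% = 1.4208% of Halcyon Trust.
Chain via Beacon Services GmbH → Quarry Group plc (R1): 56% × 46% × 29% = 7.4704% of Halcyon Trust.
Direct interest in Halcyon Trust: 7%.
Aggregating (R3): 1.4208% + 7.4704% + 7% = 15.8912%.

15.8912%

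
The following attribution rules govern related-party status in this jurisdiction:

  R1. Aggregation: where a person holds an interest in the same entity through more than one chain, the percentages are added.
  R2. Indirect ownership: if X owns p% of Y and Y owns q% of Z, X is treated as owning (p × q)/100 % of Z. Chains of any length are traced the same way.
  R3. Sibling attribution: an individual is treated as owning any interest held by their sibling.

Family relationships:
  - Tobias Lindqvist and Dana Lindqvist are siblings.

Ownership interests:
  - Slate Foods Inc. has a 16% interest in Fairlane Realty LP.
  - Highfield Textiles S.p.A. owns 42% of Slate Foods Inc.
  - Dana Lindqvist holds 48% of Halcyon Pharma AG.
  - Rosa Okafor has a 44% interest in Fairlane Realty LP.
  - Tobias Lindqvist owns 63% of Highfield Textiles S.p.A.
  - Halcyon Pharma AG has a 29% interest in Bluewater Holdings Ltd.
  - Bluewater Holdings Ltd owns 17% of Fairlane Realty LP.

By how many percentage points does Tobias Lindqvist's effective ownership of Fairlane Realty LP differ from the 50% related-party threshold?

43.4

By sibling attribution (R3), Tobias Lindqvist is treated as owning Dana Lindqvist's 48% interest in Halcyon Pharma AG.
Chain via Highfield Textiles S.p.A. → Slate Foods Inc. (R2): 63% × 42% × 16% = 4.2336% of Fairlane Realty LP.
Chain via Halcyon Pharma AG → Bluewater Holdings Ltd (R2): 48% × 29% × 17% = 2.3664% of Fairlane Realty LP.
Aggregating (R1): 4.2336% + 2.3664% = 6.6%.
6.6% falls short of the 50% threshold by 43.4 percentage points.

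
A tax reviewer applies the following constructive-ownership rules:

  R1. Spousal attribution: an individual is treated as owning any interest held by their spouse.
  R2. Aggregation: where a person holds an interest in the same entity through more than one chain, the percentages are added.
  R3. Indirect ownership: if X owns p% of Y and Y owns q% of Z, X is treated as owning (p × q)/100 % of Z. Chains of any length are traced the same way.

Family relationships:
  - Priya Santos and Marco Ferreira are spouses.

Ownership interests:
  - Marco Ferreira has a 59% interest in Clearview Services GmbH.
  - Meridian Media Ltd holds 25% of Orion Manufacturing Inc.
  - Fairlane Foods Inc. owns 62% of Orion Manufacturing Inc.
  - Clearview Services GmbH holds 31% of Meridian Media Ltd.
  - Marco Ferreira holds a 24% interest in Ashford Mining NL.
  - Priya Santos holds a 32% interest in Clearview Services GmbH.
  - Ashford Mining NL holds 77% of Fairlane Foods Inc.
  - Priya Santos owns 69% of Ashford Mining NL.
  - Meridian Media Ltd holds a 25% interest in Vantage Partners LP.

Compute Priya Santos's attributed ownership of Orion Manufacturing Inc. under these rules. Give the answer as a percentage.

51.4507%

By spousal attribution (R1), Priya Santos is treated as also owning Marco Ferreira's interest in Ashford Mining NL, giving 69% + 24% = 93%.
By spousal attribution (R1), Priya Santos is treated as also owning Marco Ferreira's interest in Clearview Services GmbH, giving 32% + 59% = 91%.
Chain via Ashford Mining NL → Fairlane Foods Inc. (R3): 93% × 77% × 62% = 44.3982% of Orion Manufacturing Inc.
Chain via Clearview Services GmbH → Meridian Media Ltd (R3): 91% × 31% × 25% = 7.0525% of Orion Manufacturing Inc.
Aggregating (R2): 44.3982% + 7.0525% = 51.4507%.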